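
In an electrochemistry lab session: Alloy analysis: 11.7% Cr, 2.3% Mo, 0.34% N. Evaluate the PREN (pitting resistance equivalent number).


Apply the PREN formula: PREN = Cr + 3.3*Mo + 16*N
PREN = 11.7 + 3.3*2.3 + 16*0.34
PREN = 11.7 + 7.59 + 5.44 = 24.73

24.73


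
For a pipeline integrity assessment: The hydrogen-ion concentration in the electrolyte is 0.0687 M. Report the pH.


pH = −log10[H+]
pH = −log10(0.0687) = 1.16

1.16


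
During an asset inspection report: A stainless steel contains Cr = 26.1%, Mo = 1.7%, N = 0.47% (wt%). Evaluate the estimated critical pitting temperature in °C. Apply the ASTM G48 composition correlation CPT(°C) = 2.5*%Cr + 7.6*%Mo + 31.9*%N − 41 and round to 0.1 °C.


Apply the ASTM G48 empirical CPT estimate: CPT(°C) = 2.5*%Cr + 7.6*%Mo + 31.9*%N − 41
2.5*26.1 = 65.25; 7.6*1.7 = 12.92; 31.9*0.47 = 14.993
CPT = 65.25 + 12.92 + 14.993 − 41 = 52.163 °C
Rounded to 0.1 °C: CPT ≈ 52.2 °C

52.2 °C


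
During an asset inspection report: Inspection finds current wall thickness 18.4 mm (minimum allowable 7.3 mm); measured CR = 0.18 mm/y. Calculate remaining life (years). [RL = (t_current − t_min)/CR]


Apply the remaining-life relation: RL = (t_current − t_min) / CR
RL = (18.4 − 7.3) / 0.18 = 11.1 / 0.18 = 61.7 years

61.7 years


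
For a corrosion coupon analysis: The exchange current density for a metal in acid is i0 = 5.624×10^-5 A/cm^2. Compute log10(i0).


i0 = 5.624×10^-5 A/cm^2
log10(i0) = -4.25

-4.25


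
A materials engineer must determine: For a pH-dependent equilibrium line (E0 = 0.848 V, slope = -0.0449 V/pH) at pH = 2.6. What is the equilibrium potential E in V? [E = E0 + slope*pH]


Apply the Pourbaix line equation: E = E0 + slope*pH
E = 0.848 + (-0.0449)*2.6 = 0.848 + (-0.11674) = 0.73126 V
Rounded to 4 decimal places: E = 0.7313 V

0.7313 V


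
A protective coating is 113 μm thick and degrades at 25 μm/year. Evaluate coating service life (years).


Service life = thickness / degradation rate
Life = 113 / 25 = 4.5 years

4.5 years


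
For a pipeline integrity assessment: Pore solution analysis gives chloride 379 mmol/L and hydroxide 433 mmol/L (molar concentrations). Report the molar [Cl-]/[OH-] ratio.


Threshold parameter = [Cl-] / [OH-] (molar basis; both in mmol/L, so units cancel)
Ratio = 379 / 433 = 0.88

0.88


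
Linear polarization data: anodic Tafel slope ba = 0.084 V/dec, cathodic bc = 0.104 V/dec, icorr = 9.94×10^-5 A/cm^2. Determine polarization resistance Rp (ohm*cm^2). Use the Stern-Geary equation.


Apply the Stern-Geary equation: Rp = ba*bc / (2.303*icorr*(ba+bc))
ba*bc = 0.084*0.104 = 0.008736
ba+bc = 0.188; 2.303*icorr*(ba+bc) = 2.303*9.94×10^-5*0.188 = 4.3036622×10^-5
Rp = 0.008736 / 4.3036622×10^-5 = 203.0 ohm*cm^2

203.0 ohm*cm^2


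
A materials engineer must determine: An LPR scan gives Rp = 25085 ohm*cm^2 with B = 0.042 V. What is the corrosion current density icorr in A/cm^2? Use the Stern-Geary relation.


Apply the Stern-Geary relation: icorr = B / Rp
icorr = 0.042 / 25085 = 1.674×10^-6 A/cm^2

1.674×10^-6 A/cm^2


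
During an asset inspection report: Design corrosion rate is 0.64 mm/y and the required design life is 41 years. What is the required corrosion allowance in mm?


Corrosion allowance = CR × design life
CA = 0.64 * 41 = 26.24 mm

26.24 mm


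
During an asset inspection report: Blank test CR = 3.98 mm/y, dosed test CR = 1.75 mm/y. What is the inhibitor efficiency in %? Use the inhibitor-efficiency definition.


Apply the inhibitor-efficiency definition: IE = (CR_blank − CR_inh)/CR_blank × 100
IE = (3.98 − 1.75) / 3.98 × 100
IE = 2.23 / 3.98 × 100 = 56.0 %

56.0 %


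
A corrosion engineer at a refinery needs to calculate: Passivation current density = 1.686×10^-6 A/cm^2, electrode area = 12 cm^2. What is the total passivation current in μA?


I = i_pass * A, then convert A → μA (×10^6)
I = 1.686×10^-6 * 12 * 10^6 = 20.23 μA

20.23 μA


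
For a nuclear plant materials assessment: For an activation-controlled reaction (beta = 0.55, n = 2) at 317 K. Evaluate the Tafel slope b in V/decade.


Apply the Tafel slope relation: b = 2.303*R*T/(beta*n*F)
Numerator: 2.303 * 8.314 * 317 = 6069.64
Denominator: 0.55 * 2 * 96485 = 106133.5
b = 6069.64 / 106133.5 = 0.0572 V/decade

0.0572 V/decade


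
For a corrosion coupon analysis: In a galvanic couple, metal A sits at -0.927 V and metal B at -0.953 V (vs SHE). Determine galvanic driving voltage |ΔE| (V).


Driving voltage is the absolute potential difference.
|ΔE| = |-0.927 − (-0.953)| = 0.026 V

0.026 V


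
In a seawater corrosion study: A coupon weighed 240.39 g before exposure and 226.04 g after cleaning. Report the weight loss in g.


Weight loss = initial − final
WL = 240.39 − 226.04 = 14.35 g

14.35 g


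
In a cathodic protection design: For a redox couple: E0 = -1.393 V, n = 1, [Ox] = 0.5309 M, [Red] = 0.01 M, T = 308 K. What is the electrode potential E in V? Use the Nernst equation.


Apply the Nernst equation: E = E0 + (RT/nF)*ln([Ox]/[Red])
Step 1: RT/nF = 8.314*308/(1*96485) = 0.02654 V
Step 2: [Ox]/[Red] = 0.5309/0.01 = 53.09
Step 3: ln(53.09) = 3.971989
Step 4: correction = 0.02654 * 3.971989 = 0.105 V
E = -1.393 + 0.105 = -1.288 V

-1.288 V


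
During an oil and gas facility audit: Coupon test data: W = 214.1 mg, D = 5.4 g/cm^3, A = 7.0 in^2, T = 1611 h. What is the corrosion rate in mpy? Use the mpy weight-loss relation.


Apply the mpy weight-loss relation: CR = 534 * W / (D * A * T)
Numerator: 534 * 214.1 = 114329.4
Denominator: 5.4 * 7.0 * 1611 = 60895.8
CR = 114329.4 / 60895.8 = 1.877 mpy

1.877 mpy


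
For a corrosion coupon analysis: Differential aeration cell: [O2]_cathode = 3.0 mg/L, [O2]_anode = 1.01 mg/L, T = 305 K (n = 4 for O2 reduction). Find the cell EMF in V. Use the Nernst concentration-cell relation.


Apply the Nernst concentration-cell relation: E = (RT/nF)*ln(C_cathode/C_anode)
RT/nF = 8.314*305/(4*96485) = 0.00657037 V
ln(3.0/1.01) = 1.08866
E = 0.00657037 * 1.08866 = 0.00715 V

0.00715 V


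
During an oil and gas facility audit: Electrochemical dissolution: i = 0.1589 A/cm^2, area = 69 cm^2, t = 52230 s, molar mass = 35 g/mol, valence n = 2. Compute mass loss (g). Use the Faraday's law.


Apply Faraday's law: m = i*A*t*M / (n*F)
Total charge passed Q = i*A*t = 0.1589*69*52230 = 572654.943 C
m = Q*M/(n*F) = 572654.943*35/(2*96485) = 103.865 g

103.865 g


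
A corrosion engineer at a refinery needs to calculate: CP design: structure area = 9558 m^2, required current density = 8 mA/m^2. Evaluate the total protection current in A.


I = area * current density, then convert mA → A (÷1000)
I = 9558 * 8 / 1000 = 76.46 A

76.46 A


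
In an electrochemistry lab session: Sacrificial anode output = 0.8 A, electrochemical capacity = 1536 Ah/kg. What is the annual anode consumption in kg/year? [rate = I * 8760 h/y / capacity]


Annual consumption = current * hours per year / capacity
Rate = 0.8 * 8760 / 1536 = 4.6 kg/year

4.6 kg/year


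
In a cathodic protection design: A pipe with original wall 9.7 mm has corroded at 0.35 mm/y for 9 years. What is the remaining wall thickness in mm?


Remaining wall = original − CR × time
t = 9.7 − 0.35*9 = 9.7 − 3.15 = 6.55 mm

6.55 mm


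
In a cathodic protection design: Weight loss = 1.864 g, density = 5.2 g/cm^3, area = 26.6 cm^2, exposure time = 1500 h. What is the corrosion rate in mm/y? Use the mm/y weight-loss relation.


Apply the mm/y weight-loss relation: CR = 87600 * W / (D * A * T)
Numerator: 87600 * 1.864 = 163286.4
Denominator: 5.2 * 26.6 * 1500 = 207480.0
CR = 163286.4 / 207480.0 = 0.787 mm/y

0.787 mm/y


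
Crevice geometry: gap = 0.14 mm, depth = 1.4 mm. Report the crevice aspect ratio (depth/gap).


Aspect ratio = depth / gap
Ratio = 1.4 / 0.14 = 10.0

10.0


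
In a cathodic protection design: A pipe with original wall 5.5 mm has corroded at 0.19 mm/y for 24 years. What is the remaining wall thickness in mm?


Remaining wall = original − CR × time
t = 5.5 − 0.19*24 = 5.5 − 4.56 = 0.94 mm

0.94 mm


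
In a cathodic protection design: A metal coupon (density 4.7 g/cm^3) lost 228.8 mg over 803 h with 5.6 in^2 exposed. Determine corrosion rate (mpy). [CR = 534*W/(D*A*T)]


Apply the mpy weight-loss relation: CR = 534 * W / (D * A * T)
Numerator: 534 * 228.8 = 122179.2
Denominator: 4.7 * 5.6 * 803 = 21134.96
CR = 122179.2 / 21134.96 = 5.78091 mpy

5.78091 mpy


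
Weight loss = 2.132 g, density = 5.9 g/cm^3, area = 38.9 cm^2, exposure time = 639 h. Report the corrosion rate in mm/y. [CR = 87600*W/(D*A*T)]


Apply the mm/y weight-loss relation: CR = 87600 * W / (D * A * T)
Numerator: 87600 * 2.132 = 186763.2
Denominator: 5.9 * 38.9 * 639 = 146656.89
CR = 186763.2 / 146656.89 = 1.27347 mm/y

1.27347 mm/y


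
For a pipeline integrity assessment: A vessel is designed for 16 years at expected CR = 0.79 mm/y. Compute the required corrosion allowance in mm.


Corrosion allowance = CR × design life
CA = 0.79 * 16 = 12.64 mm

12.64 mm


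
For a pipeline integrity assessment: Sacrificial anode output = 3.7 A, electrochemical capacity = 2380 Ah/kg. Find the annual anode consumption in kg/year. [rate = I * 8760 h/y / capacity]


Annual consumption = current * hours per year / capacity
Rate = 3.7 * 8760 / 2380 = 13.6 kg/year

13.6 kg/year


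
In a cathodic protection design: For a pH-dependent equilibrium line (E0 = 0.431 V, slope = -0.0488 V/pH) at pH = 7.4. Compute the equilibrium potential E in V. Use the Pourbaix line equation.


Apply the Pourbaix line equation: E = E0 + slope*pH
E = 0.431 + (-0.0488)*7.4 = 0.431 + (-0.36112) = 0.06988 V
Rounded to 4 decimal places: E = 0.0699 V

0.0699 V


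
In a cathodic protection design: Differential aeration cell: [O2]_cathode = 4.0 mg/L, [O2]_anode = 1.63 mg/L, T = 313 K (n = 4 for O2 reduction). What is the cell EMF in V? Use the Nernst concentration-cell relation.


Apply the Nernst concentration-cell relation: E = (RT/nF)*ln(C_cathode/C_anode)
RT/nF = 8.314*313/(4*96485) = 0.00674271 V
ln(4.0/1.63) = 0.89771
E = 0.00674271 * 0.89771 = 0.00605 V

0.00605 V


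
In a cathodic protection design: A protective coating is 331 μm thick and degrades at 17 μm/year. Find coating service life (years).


Service life = thickness / degradation rate
Life = 331 / 17 = 19.5 years

19.5 years


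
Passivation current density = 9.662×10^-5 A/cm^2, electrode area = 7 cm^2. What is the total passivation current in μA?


I = i_pass * A, then convert A → μA (×10^6)
I = 9.662×10^-5 * 7 * 10^6 = 676.34 μA

676.34 μA


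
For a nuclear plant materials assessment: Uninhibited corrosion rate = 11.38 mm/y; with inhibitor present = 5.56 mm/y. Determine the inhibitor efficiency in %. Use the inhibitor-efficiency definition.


Apply the inhibitor-efficiency definition: IE = (CR_blank − CR_inh)/CR_blank × 100
IE = (11.38 − 5.56) / 11.38 × 100
IE = 5.82 / 11.38 × 100 = 51.1 %

51.1 %


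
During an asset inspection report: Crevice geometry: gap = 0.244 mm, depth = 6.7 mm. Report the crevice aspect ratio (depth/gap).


Aspect ratio = depth / gap
Ratio = 6.7 / 0.244 = 27.5

27.5


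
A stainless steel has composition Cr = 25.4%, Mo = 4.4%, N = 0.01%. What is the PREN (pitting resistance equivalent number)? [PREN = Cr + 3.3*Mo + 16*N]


Apply the PREN formula: PREN = Cr + 3.3*Mo + 16*N
PREN = 25.4 + 3.3*4.4 + 16*0.01
PREN = 25.4 + 14.52 + 0.16 = 40.08

40.08


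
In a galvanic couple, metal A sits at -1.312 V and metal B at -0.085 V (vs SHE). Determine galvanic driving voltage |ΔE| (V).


Driving voltage is the absolute potential difference.
|ΔE| = |-1.312 − (-0.085)| = 1.227 V

1.227 V


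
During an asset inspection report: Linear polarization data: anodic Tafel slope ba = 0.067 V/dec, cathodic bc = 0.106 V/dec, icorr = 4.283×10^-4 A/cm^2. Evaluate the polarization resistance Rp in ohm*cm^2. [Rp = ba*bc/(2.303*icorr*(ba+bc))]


Apply the Stern-Geary equation: Rp = ba*bc / (2.303*icorr*(ba+bc))
ba*bc = 0.067*0.106 = 0.007102
ba+bc = 0.173; 2.303*icorr*(ba+bc) = 2.303*4.283×10^-4*0.173 = 1.7064286×10^-4
Rp = 0.007102 / 1.7064286×10^-4 = 41.6 ohm*cm^2

41.6 ohm*cm^2


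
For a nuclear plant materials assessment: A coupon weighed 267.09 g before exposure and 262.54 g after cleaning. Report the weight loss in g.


Weight loss = initial − final
WL = 267.09 − 262.54 = 4.55 g

4.55 g


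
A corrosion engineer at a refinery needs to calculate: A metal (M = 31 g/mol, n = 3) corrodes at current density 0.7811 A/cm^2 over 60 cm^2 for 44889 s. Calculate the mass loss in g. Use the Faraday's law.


Apply Faraday's law: m = i*A*t*M / (n*F)
Total charge passed Q = i*A*t = 0.7811*60*44889 = 2103767.874 C
m = Q*M/(n*F) = 2103767.874*31/(3*96485) = 225.309 g

225.309 g


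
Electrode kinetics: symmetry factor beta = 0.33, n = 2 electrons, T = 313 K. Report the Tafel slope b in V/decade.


Apply the Tafel slope relation: b = 2.303*R*T/(beta*n*F)
Numerator: 2.303 * 8.314 * 313 = 5993.06
Denominator: 0.33 * 2 * 96485 = 63680.1
b = 5993.06 / 63680.1 = 0.0941 V/decade

0.0941 V/decade


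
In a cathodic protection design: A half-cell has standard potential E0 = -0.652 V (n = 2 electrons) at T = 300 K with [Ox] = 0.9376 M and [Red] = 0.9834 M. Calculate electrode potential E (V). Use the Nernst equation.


Apply the Nernst equation: E = E0 + (RT/nF)*ln([Ox]/[Red])
Step 1: RT/nF = 8.314*300/(2*96485) = 0.01292533 V
Step 2: [Ox]/[Red] = 0.9376/0.9834 = 0.953427
Step 3: ln(0.953427) = -0.047692
Step 4: correction = 0.01292533 * -0.047692 = -0.0006 V
E = -0.652 + -0.0006 = -0.6526 V

-0.6526 V


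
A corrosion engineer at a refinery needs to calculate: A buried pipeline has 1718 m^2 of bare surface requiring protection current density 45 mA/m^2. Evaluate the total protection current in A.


I = area * current density, then convert mA → A (÷1000)
I = 1718 * 45 / 1000 = 77.31 A

77.31 A


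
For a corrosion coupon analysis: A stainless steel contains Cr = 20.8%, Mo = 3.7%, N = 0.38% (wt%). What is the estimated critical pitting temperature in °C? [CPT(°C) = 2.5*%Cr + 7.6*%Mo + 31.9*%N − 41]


Apply the ASTM G48 empirical CPT estimate: CPT(°C) = 2.5*%Cr + 7.6*%Mo + 31.9*%N − 41
2.5*20.8 = 52; 7.6*3.7 = 28.12; 31.9*0.38 = 12.122
CPT = 52 + 28.12 + 12.122 − 41 = 51.242 °C
Rounded to 0.1 °C: CPT ≈ 51.2 °C

51.2 °C


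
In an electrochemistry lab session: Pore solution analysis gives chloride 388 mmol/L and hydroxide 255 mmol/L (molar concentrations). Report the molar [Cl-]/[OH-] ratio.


Threshold parameter = [Cl-] / [OH-] (molar basis; both in mmol/L, so units cancel)
Ratio = 388 / 255 = 1.52

1.52


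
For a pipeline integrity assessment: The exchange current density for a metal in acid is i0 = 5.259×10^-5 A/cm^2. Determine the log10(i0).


i0 = 5.259×10^-5 A/cm^2
log10(i0) = -4.279

-4.279


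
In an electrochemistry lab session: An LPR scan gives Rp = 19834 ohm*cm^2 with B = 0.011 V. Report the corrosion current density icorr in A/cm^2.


Apply the Stern-Geary relation: icorr = B / Rp
icorr = 0.011 / 19834 = 5.546×10^-7 A/cm^2

5.546×10^-7 A/cm^2


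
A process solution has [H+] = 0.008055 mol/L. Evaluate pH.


pH = −log10[H+]
pH = −log10(0.008055) = 2.09

2.09


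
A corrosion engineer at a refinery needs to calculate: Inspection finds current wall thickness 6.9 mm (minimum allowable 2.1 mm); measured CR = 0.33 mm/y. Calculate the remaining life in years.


Apply the remaining-life relation: RL = (t_current − t_min) / CR
RL = (6.9 − 2.1) / 0.33 = 4.8 / 0.33 = 14.5 years

14.5 years


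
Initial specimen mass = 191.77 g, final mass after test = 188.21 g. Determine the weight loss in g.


Weight loss = initial − final
WL = 191.77 − 188.21 = 3.56 g

3.56 g


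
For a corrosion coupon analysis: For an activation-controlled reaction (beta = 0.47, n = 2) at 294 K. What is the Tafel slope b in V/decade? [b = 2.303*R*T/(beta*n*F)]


Apply the Tafel slope relation: b = 2.303*R*T/(beta*n*F)
Numerator: 2.303 * 8.314 * 294 = 5629.26
Denominator: 0.47 * 2 * 96485 = 90695.9
b = 5629.26 / 90695.9 = 0.062 V/decade

0.062 V/decade


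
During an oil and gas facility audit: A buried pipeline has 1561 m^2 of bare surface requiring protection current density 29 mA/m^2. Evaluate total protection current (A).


I = area * current density, then convert mA → A (÷1000)
I = 1561 * 29 / 1000 = 45.27 A

45.27 A


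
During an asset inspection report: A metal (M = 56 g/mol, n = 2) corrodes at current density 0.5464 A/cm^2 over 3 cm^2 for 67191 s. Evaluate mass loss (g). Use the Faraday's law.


Apply Faraday's law: m = i*A*t*M / (n*F)
Total charge passed Q = i*A*t = 0.5464*3*67191 = 110139.4872 C
m = Q*M/(n*F) = 110139.4872*56/(2*96485) = 31.96254 g

31.96254 g


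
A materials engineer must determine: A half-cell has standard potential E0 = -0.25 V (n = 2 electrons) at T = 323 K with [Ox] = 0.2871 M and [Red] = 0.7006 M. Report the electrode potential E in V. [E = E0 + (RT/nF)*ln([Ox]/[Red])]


Apply the Nernst equation: E = E0 + (RT/nF)*ln([Ox]/[Red])
Step 1: RT/nF = 8.314*323/(2*96485) = 0.01391627 V
Step 2: [Ox]/[Red] = 0.2871/0.7006 = 0.409792
Step 3: ln(0.409792) = -0.892106
Step 4: correction = 0.01391627 * -0.892106 = -0.012 V
E = -0.25 + -0.012 = -0.262 V

-0.262 V


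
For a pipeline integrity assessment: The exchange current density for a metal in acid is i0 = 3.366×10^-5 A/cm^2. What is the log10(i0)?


i0 = 3.366×10^-5 A/cm^2
log10(i0) = -4.473

-4.473


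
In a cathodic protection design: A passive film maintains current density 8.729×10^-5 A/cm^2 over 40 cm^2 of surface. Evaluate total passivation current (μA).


I = i_pass * A, then convert A → μA (×10^6)
I = 8.729×10^-5 * 40 * 10^6 = 3491.6 μA

3491.6 μA


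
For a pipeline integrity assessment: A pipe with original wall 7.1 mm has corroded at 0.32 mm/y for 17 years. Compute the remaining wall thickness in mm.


Remaining wall = original − CR × time
t = 7.1 − 0.32*17 = 7.1 − 5.44 = 1.66 mm

1.66 mm


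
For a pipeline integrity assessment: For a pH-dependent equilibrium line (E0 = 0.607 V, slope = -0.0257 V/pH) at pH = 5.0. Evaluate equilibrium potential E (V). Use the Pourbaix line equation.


Apply the Pourbaix line equation: E = E0 + slope*pH
E = 0.607 + (-0.0257)*5.0 = 0.607 + (-0.1285) = 0.4785 V
Rounded to 3 decimal places: E = 0.479 V

0.479 V


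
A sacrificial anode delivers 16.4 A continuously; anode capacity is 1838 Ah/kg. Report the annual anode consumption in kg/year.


Annual consumption = current * hours per year / capacity
Rate = 16.4 * 8760 / 1838 = 78.2 kg/year

78.2 kg/year


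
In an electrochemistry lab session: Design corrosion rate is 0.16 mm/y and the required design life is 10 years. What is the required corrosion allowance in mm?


Corrosion allowance = CR × design life
CA = 0.16 * 10 = 1.6 mm

1.6 mm


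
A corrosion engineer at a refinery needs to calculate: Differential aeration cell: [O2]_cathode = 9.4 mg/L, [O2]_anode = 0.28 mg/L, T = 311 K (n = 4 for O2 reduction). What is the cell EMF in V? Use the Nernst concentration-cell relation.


Apply the Nernst concentration-cell relation: E = (RT/nF)*ln(C_cathode/C_anode)
RT/nF = 8.314*311/(4*96485) = 0.00669963 V
ln(9.4/0.28) = 3.51368
E = 0.00669963 * 3.51368 = 0.02354 V

0.02354 V


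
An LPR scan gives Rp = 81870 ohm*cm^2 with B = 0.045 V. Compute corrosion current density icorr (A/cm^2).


Apply the Stern-Geary relation: icorr = B / Rp
icorr = 0.045 / 81870 = 5.497×10^-7 A/cm^2

5.497×10^-7 A/cm^2


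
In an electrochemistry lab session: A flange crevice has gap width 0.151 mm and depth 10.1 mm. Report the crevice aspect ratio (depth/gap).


Aspect ratio = depth / gap
Ratio = 10.1 / 0.151 = 66.9

66.9


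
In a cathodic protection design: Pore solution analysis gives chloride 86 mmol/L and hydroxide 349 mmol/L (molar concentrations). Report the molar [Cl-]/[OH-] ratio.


Threshold parameter = [Cl-] / [OH-] (molar basis; both in mmol/L, so units cancel)
Ratio = 86 / 349 = 0.25

0.25


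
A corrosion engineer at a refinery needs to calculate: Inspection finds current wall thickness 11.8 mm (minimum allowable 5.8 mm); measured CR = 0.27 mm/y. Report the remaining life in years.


Apply the remaining-life relation: RL = (t_current − t_min) / CR
RL = (11.8 − 5.8) / 0.27 = 6.0 / 0.27 = 22.2 years

22.2 years


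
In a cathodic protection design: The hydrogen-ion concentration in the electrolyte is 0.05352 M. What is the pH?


pH = −log10[H+]
pH = −log10(0.05352) = 1.27

1.27


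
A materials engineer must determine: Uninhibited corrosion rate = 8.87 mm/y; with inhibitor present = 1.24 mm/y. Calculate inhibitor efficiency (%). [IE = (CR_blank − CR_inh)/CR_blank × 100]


Apply the inhibitor-efficiency definition: IE = (CR_blank − CR_inh)/CR_blank × 100
IE = (8.87 − 1.24) / 8.87 × 100
IE = 7.63 / 8.87 × 100 = 86.0 %

86.0 %


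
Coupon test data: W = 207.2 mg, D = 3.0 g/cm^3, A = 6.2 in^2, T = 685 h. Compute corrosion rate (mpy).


Apply the mpy weight-loss relation: CR = 534 * W / (D * A * T)
Numerator: 534 * 207.2 = 110644.8
Denominator: 3.0 * 6.2 * 685 = 12741.0
CR = 110644.8 / 12741.0 = 8.6842 mpy

8.6842 mpy


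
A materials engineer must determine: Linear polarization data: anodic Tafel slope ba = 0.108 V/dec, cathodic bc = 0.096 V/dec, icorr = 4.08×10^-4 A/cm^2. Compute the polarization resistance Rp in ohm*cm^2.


Apply the Stern-Geary equation: Rp = ba*bc / (2.303*icorr*(ba+bc))
ba*bc = 0.108*0.096 = 0.010368
ba+bc = 0.204; 2.303*icorr*(ba+bc) = 2.303*4.08×10^-4*0.204 = 1.916833×10^-4
Rp = 0.010368 / 1.916833×10^-4 = 54.1 ohm*cm^2

54.1 ohm*cm^2


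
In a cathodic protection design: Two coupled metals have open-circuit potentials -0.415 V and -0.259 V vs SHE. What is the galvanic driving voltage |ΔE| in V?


Driving voltage is the absolute potential difference.
|ΔE| = |-0.415 − (-0.259)| = 0.156 V

0.156 V


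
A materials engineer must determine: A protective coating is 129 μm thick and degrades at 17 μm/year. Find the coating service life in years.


Service life = thickness / degradation rate
Life = 129 / 17 = 7.6 years

7.6 years


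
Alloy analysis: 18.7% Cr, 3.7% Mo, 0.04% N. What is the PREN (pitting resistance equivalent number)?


Apply the PREN formula: PREN = Cr + 3.3*Mo + 16*N
PREN = 18.7 + 3.3*3.7 + 16*0.04
PREN = 18.7 + 12.21 + 0.64 = 31.55

31.55


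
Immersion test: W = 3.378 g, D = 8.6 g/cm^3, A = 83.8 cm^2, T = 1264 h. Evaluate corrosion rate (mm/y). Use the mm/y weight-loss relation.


Apply the mm/y weight-loss relation: CR = 87600 * W / (D * A * T)
Numerator: 87600 * 3.378 = 295912.8
Denominator: 8.6 * 83.8 * 1264 = 910939.52
CR = 295912.8 / 910939.52 = 0.324844 mm/y

0.324844 mm/y


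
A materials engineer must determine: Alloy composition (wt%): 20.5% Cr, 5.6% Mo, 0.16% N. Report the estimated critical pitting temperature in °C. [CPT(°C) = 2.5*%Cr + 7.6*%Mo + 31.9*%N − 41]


Apply the ASTM G48 empirical CPT estimate: CPT(°C) = 2.5*%Cr + 7.6*%Mo + 31.9*%N − 41
2.5*20.5 = 51.25; 7.6*5.6 = 42.56; 31.9*0.16 = 5.104
CPT = 51.25 + 42.56 + 5.104 − 41 = 57.914 °C
Rounded to 0.1 °C: CPT ≈ 57.9 °C

57.9 °C


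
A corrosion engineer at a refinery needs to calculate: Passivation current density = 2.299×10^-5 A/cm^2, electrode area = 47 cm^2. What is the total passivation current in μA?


I = i_pass * A, then convert A → μA (×10^6)
I = 2.299×10^-5 * 47 * 10^6 = 1080.53 μA

1080.53 μA


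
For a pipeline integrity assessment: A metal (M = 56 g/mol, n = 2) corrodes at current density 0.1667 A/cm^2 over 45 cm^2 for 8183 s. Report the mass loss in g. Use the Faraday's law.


Apply Faraday's law: m = i*A*t*M / (n*F)
Total charge passed Q = i*A*t = 0.1667*45*8183 = 61384.7745 C
m = Q*M/(n*F) = 61384.7745*56/(2*96485) = 17.814 g

17.814 g


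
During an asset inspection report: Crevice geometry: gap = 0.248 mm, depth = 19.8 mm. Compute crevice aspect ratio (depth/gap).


Aspect ratio = depth / gap
Ratio = 19.8 / 0.248 = 79.8

79.8


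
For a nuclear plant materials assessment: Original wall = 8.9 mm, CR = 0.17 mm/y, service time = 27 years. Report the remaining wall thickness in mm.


Remaining wall = original − CR × time
t = 8.9 − 0.17*27 = 8.9 − 4.59 = 4.31 mm

4.31 mm


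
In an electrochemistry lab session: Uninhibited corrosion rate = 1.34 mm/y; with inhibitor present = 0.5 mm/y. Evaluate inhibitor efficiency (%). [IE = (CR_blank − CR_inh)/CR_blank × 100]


Apply the inhibitor-efficiency definition: IE = (CR_blank − CR_inh)/CR_blank × 100
IE = (1.34 − 0.5) / 1.34 × 100
IE = 0.84 / 1.34 × 100 = 62.7 %

62.7 %


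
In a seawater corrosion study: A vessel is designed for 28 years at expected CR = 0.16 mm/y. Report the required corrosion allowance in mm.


Corrosion allowance = CR × design life
CA = 0.16 * 28 = 4.48 mm

4.48 mm


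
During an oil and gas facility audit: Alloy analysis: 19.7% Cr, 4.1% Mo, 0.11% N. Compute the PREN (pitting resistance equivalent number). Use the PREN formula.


Apply the PREN formula: PREN = Cr + 3.3*Mo + 16*N
PREN = 19.7 + 3.3*4.1 + 16*0.11
PREN = 19.7 + 13.53 + 1.76 = 34.99

34.99


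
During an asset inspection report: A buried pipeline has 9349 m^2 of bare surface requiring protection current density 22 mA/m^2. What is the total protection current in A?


I = area * current density, then convert mA → A (÷1000)
I = 9349 * 22 / 1000 = 205.68 A

205.68 A


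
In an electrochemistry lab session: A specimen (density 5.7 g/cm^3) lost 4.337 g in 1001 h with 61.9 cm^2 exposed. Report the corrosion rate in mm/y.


Apply the mm/y weight-loss relation: CR = 87600 * W / (D * A * T)
Numerator: 87600 * 4.337 = 379921.2
Denominator: 5.7 * 61.9 * 1001 = 353182.83
CR = 379921.2 / 353182.83 = 1.07571 mm/y

1.07571 mm/y


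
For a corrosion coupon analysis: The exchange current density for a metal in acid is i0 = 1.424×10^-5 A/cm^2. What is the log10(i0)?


i0 = 1.424×10^-5 A/cm^2
log10(i0) = -4.846

-4.846


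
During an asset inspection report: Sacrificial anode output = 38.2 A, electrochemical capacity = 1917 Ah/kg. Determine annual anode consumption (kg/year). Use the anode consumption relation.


Annual consumption = current * hours per year / capacity
Rate = 38.2 * 8760 / 1917 = 174.6 kg/year

174.6 kg/year


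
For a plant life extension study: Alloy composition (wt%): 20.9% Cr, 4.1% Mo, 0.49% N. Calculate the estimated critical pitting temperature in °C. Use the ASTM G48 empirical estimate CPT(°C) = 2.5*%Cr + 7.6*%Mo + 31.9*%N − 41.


Apply the ASTM G48 empirical CPT estimate: CPT(°C) = 2.5*%Cr + 7.6*%Mo + 31.9*%N − 41
2.5*20.9 = 52.25; 7.6*4.1 = 31.16; 31.9*0.49 = 15.631
CPT = 52.25 + 31.16 + 15.631 − 41 = 58.041 °C
Rounded to 0.1 °C: CPT ≈ 58.0 °C

58.0 °C


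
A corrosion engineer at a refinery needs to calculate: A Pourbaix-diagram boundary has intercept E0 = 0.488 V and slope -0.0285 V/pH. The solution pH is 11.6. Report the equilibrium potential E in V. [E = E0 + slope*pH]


Apply the Pourbaix line equation: E = E0 + slope*pH
E = 0.488 + (-0.0285)*11.6 = 0.488 + (-0.3306) = 0.1574 V
Rounded to 4 decimal places: E = 0.1574 V

0.1574 V


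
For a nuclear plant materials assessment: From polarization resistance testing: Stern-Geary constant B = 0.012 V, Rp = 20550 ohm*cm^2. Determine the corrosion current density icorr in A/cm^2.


Apply the Stern-Geary relation: icorr = B / Rp
icorr = 0.012 / 20550 = 5.839×10^-7 A/cm^2

5.839×10^-7 A/cm^2


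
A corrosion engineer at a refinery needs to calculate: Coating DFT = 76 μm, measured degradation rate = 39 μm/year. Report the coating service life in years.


Service life = thickness / degradation rate
Life = 76 / 39 = 1.9 years

1.9 years


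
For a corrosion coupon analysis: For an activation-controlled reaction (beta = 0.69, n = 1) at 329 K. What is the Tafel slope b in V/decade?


Apply the Tafel slope relation: b = 2.303*R*T/(beta*n*F)
Numerator: 2.303 * 8.314 * 329 = 6299.41
Denominator: 0.69 * 1 * 96485 = 66574.65
b = 6299.41 / 66574.65 = 0.095 V/decade

0.095 V/decade


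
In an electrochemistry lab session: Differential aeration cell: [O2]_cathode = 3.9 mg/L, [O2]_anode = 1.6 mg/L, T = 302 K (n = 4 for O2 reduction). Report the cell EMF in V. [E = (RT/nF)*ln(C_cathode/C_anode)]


Apply the Nernst concentration-cell relation: E = (RT/nF)*ln(C_cathode/C_anode)
RT/nF = 8.314*302/(4*96485) = 0.00650575 V
ln(3.9/1.6) = 0.89097
E = 0.00650575 * 0.89097 = 0.0058 V

0.0058 V


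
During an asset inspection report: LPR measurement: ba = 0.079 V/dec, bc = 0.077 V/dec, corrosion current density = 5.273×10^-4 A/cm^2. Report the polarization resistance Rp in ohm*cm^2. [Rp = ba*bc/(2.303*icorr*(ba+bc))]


Apply the Stern-Geary equation: Rp = ba*bc / (2.303*icorr*(ba+bc))
ba*bc = 0.079*0.077 = 0.006083
ba+bc = 0.156; 2.303*icorr*(ba+bc) = 2.303*5.273×10^-4*0.156 = 1.8944202×10^-4
Rp = 0.006083 / 1.8944202×10^-4 = 32.11 ohm*cm^2

32.11 ohm*cm^2


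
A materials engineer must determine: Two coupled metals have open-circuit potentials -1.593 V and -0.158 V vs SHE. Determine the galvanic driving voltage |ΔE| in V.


Driving voltage is the absolute potential difference.
|ΔE| = |-1.593 − (-0.158)| = 1.435 V

1.435 V


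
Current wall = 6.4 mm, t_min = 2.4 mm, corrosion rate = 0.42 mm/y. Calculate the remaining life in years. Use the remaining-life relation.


Apply the remaining-life relation: RL = (t_current − t_min) / CR
RL = (6.4 − 2.4) / 0.42 = 4.0 / 0.42 = 9.5 years

9.5 years


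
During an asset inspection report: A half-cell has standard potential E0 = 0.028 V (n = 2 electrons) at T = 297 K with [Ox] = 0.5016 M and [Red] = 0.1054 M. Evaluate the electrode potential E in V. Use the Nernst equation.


Apply the Nernst equation: E = E0 + (RT/nF)*ln([Ox]/[Red])
Step 1: RT/nF = 8.314*297/(2*96485) = 0.01279607 V
Step 2: [Ox]/[Red] = 0.5016/0.1054 = 4.759013
Step 3: ln(4.759013) = 1.56004
Step 4: correction = 0.01279607 * 1.56004 = 0.02 V
E = 0.028 + 0.02 = 0.048 V

0.048 V


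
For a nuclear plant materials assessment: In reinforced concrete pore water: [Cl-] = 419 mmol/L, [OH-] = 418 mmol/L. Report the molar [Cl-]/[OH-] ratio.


Threshold parameter = [Cl-] / [OH-] (molar basis; both in mmol/L, so units cancel)
Ratio = 419 / 418 = 1.0

1.0


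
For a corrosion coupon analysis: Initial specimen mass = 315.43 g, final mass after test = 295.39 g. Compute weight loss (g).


Weight loss = initial − final
WL = 315.43 − 295.39 = 20.04 g

20.04 g


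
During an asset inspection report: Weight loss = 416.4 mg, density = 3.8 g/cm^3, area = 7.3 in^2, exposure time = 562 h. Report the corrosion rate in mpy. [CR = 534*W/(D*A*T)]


Apply the mpy weight-loss relation: CR = 534 * W / (D * A * T)
Numerator: 534 * 416.4 = 222357.6
Denominator: 3.8 * 7.3 * 562 = 15589.88
CR = 222357.6 / 15589.88 = 14.2629 mpy

14.2629 mpy


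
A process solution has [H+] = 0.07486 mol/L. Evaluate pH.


pH = −log10[H+]
pH = −log10(0.07486) = 1.13

1.13


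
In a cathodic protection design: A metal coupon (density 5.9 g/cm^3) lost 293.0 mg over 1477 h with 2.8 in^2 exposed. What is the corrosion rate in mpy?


Apply the mpy weight-loss relation: CR = 534 * W / (D * A * T)
Numerator: 534 * 293.0 = 156462.0
Denominator: 5.9 * 2.8 * 1477 = 24400.04
CR = 156462.0 / 24400.04 = 6.41237 mpy

6.41237 mpy


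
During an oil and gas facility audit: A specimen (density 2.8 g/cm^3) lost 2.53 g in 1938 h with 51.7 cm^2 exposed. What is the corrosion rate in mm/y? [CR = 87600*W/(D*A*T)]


Apply the mm/y weight-loss relation: CR = 87600 * W / (D * A * T)
Numerator: 87600 * 2.53 = 221628.0
Denominator: 2.8 * 51.7 * 1938 = 280544.88
CR = 221628.0 / 280544.88 = 0.79 mm/y

0.79 mm/y


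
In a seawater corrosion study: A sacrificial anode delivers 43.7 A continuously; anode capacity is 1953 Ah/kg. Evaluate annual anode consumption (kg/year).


Annual consumption = current * hours per year / capacity
Rate = 43.7 * 8760 / 1953 = 196.0 kg/year

196.0 kg/year


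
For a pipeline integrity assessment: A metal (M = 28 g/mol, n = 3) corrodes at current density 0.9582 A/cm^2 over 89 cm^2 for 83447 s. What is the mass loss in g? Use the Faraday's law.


Apply Faraday's law: m = i*A*t*M / (n*F)
Total charge passed Q = i*A*t = 0.9582*89*83447 = 7116343.4706 C
m = Q*M/(n*F) = 7116343.4706*28/(3*96485) = 688.389 g

688.389 g


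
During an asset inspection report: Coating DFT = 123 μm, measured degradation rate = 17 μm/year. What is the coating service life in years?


Service life = thickness / degradation rate
Life = 123 / 17 = 7.2 years

7.2 years


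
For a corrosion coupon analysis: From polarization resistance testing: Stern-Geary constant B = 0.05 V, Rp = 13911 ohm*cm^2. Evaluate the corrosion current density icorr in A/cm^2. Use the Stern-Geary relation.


Apply the Stern-Geary relation: icorr = B / Rp
icorr = 0.05 / 13911 = 3.594×10^-6 A/cm^2

3.594×10^-6 A/cm^2


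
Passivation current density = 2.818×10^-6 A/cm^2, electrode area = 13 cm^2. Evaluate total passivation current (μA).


I = i_pass * A, then convert A → μA (×10^6)
I = 2.818×10^-6 * 13 * 10^6 = 36.63 μA

36.63 μA


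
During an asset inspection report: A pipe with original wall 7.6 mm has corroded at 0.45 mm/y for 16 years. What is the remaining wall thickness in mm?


Remaining wall = original − CR × time
t = 7.6 − 0.45*16 = 7.6 − 7.2 = 0.4 mm

0.4 mm


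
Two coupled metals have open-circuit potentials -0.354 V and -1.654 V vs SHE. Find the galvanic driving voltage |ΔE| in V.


Driving voltage is the absolute potential difference.
|ΔE| = |-0.354 − (-1.654)| = 1.3 V

1.3 V


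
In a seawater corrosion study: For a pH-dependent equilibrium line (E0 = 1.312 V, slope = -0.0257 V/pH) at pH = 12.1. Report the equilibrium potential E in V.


Apply the Pourbaix line equation: E = E0 + slope*pH
E = 1.312 + (-0.0257)*12.1 = 1.312 + (-0.31097) = 1.00103 V
Rounded to 4 decimal places: E = 1.0010 V

1.0010 V


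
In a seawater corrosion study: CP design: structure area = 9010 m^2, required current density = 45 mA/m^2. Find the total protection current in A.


I = area * current density, then convert mA → A (÷1000)
I = 9010 * 45 / 1000 = 405.45 A

405.45 A


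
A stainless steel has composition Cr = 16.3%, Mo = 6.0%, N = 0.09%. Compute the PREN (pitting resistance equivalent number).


Apply the PREN formula: PREN = Cr + 3.3*Mo + 16*N
PREN = 16.3 + 3.3*6.0 + 16*0.09
PREN = 16.3 + 19.8 + 1.44 = 37.54

37.54


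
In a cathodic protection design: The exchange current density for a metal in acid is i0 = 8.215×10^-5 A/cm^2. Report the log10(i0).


i0 = 8.215×10^-5 A/cm^2
log10(i0) = -4.085

-4.085


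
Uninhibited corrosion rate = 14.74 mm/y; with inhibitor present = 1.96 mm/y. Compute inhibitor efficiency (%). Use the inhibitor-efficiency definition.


Apply the inhibitor-efficiency definition: IE = (CR_blank − CR_inh)/CR_blank × 100
IE = (14.74 − 1.96) / 14.74 × 100
IE = 12.78 / 14.74 × 100 = 86.7 %

86.7 %


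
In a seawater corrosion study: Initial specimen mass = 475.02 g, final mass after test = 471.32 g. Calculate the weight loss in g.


Weight loss = initial − final
WL = 475.02 − 471.32 = 3.7 g

3.7 g


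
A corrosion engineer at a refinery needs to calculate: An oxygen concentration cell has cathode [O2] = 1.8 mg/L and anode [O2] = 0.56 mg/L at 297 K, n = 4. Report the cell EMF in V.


Apply the Nernst concentration-cell relation: E = (RT/nF)*ln(C_cathode/C_anode)
RT/nF = 8.314*297/(4*96485) = 0.00639804 V
ln(1.8/0.56) = 1.16761
E = 0.00639804 * 1.16761 = 0.00747 V

0.00747 V


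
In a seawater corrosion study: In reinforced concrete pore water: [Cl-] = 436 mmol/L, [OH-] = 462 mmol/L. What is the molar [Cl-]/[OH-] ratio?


Threshold parameter = [Cl-] / [OH-] (molar basis; both in mmol/L, so units cancel)
Ratio = 436 / 462 = 0.94

0.94


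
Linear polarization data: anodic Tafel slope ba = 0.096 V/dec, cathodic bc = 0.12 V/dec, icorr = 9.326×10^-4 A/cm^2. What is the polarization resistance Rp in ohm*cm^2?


Apply the Stern-Geary equation: Rp = ba*bc / (2.303*icorr*(ba+bc))
ba*bc = 0.096*0.12 = 0.01152
ba+bc = 0.216; 2.303*icorr*(ba+bc) = 2.303*9.326×10^-4*0.216 = 4.6392×10^-4
Rp = 0.01152 / 4.6392×10^-4 = 24.83 ohm*cm^2

24.83 ohm*cm^2


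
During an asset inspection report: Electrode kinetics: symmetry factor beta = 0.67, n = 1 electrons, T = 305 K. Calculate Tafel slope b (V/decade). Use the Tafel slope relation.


Apply the Tafel slope relation: b = 2.303*R*T/(beta*n*F)
Numerator: 2.303 * 8.314 * 305 = 5839.88
Denominator: 0.67 * 1 * 96485 = 64644.95
b = 5839.88 / 64644.95 = 0.0903 V/decade

0.0903 V/decade


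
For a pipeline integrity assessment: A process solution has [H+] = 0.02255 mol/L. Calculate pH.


pH = −log10[H+]
pH = −log10(0.02255) = 1.65

1.65


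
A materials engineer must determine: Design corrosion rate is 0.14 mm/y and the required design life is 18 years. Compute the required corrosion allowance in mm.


Corrosion allowance = CR × design life
CA = 0.14 * 18 = 2.52 mm

2.52 mm


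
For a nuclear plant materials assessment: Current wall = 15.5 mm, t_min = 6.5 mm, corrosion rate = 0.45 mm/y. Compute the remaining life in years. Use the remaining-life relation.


Apply the remaining-life relation: RL = (t_current − t_min) / CR
RL = (15.5 − 6.5) / 0.45 = 9.0 / 0.45 = 20.0 years

20.0 years


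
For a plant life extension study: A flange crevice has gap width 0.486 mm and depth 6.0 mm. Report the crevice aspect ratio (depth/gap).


Aspect ratio = depth / gap
Ratio = 6.0 / 0.486 = 12.3

12.3


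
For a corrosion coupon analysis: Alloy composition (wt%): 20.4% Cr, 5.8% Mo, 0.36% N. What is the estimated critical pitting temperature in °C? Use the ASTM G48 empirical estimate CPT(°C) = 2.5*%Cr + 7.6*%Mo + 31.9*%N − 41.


Apply the ASTM G48 empirical CPT estimate: CPT(°C) = 2.5*%Cr + 7.6*%Mo + 31.9*%N − 41
2.5*20.4 = 51; 7.6*5.8 = 44.08; 31.9*0.36 = 11.484
CPT = 51 + 44.08 + 11.484 − 41 = 65.564 °C
Rounded to 0.1 °C: CPT ≈ 65.6 °C

65.6 °C


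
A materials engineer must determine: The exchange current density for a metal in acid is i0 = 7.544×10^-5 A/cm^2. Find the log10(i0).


i0 = 7.544×10^-5 A/cm^2
log10(i0) = -4.122

-4.122


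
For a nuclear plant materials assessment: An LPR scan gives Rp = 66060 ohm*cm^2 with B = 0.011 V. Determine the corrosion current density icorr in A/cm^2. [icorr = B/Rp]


Apply the Stern-Geary relation: icorr = B / Rp
icorr = 0.011 / 66060 = 1.665×10^-7 A/cm^2

1.665×10^-7 A/cm^2


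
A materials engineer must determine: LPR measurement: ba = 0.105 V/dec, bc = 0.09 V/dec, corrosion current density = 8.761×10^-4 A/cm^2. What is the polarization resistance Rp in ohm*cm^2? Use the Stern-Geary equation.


Apply the Stern-Geary equation: Rp = ba*bc / (2.303*icorr*(ba+bc))
ba*bc = 0.105*0.09 = 0.00945
ba+bc = 0.195; 2.303*icorr*(ba+bc) = 2.303*8.761×10^-4*0.195 = 3.9344337×10^-4
Rp = 0.00945 / 3.9344337×10^-4 = 24.0 ohm*cm^2

24.0 ohm*cm^2


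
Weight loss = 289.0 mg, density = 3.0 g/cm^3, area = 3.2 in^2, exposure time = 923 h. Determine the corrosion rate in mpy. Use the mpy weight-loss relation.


Apply the mpy weight-loss relation: CR = 534 * W / (D * A * T)
Numerator: 534 * 289.0 = 154326.0
Denominator: 3.0 * 3.2 * 923 = 8860.8
CR = 154326.0 / 8860.8 = 17.4167 mpy

17.4167 mpy


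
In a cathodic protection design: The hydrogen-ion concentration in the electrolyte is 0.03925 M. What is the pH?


pH = −log10[H+]
pH = −log10(0.03925) = 1.41

1.41
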